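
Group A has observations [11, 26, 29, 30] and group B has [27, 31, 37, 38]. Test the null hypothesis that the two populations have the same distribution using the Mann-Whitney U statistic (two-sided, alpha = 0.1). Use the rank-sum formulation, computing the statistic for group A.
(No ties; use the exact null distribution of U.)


Step 1: Combine and sort all 8 observations; assign midranks.
sorted (value, group): (11,X), (26,X), (27,Y), (29,X), (30,X), (31,Y), (37,Y), (38,Y)
ranks: 11->1, 26->2, 27->3, 29->4, 30->5, 31->6, 37->7, 38->8
Step 2: Rank sum for X: R1 = 1 + 2 + 4 + 5 = 12.
Step 3: U_X = R1 - n1(n1+1)/2 = 12 - 4*5/2 = 12 - 10 = 2.
       U_Y = n1*n2 - U_X = 16 - 2 = 14.
Step 4: No ties, so the exact null distribution of U (based on enumerating the C(8,4) = 70 equally likely rank assignments) gives the two-sided p-value.
Step 5: p-value = 0.114286; compare to alpha = 0.1. fail to reject H0.

U_X = 2, p = 0.114286, fail to reject H0 at alpha = 0.1.


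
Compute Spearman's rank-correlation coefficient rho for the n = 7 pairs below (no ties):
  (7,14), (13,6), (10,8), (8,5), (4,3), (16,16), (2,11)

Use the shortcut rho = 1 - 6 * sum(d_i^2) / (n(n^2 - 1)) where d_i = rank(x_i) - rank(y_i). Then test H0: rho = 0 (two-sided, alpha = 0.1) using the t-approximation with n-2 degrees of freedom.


Step 1: Rank x and y separately (midranks; no ties here).
rank(x): 7->3, 13->6, 10->5, 8->4, 4->2, 16->7, 2->1
rank(y): 14->6, 6->3, 8->4, 5->2, 3->1, 16->7, 11->5
Step 2: d_i = R_x(i) - R_y(i); compute d_i^2.
  (3-6)^2=9, (6-3)^2=9, (5-4)^2=1, (4-2)^2=4, (2-1)^2=1, (7-7)^2=0, (1-5)^2=16
sum(d^2) = 40.
Step 3: rho = 1 - 6*40 / (7*(7^2 - 1)) = 1 - 240/336 = 0.285714.
Step 4: Under H0, t = rho * sqrt((n-2)/(1-rho^2)) = 0.6667 ~ t(5).
Step 5: Two-sided p-value from the t-distribution with 5 df = 0.534509.
Step 6: alpha = 0.1. fail to reject H0.

rho = 0.2857, p = 0.534509, fail to reject H0 at alpha = 0.1.


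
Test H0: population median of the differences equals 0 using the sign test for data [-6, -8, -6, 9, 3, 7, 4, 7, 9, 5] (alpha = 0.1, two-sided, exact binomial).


Step 1: Discard zero differences. Original n = 10; n_eff = number of nonzero differences = 10.
Nonzero differences (with sign): -6, -8, -6, +9, +3, +7, +4, +7, +9, +5
Step 2: Count signs: positive = 7, negative = 3.
Step 3: Under H0: P(positive) = 0.5, so the number of positives S ~ Bin(10, 0.5).
Step 4: Two-sided exact p-value = sum of Bin(10,0.5) probabilities at or below the observed probability = 0.343750.
Step 5: alpha = 0.1. fail to reject H0.

n_eff = 10, pos = 7, neg = 3, p = 0.343750, fail to reject H0.


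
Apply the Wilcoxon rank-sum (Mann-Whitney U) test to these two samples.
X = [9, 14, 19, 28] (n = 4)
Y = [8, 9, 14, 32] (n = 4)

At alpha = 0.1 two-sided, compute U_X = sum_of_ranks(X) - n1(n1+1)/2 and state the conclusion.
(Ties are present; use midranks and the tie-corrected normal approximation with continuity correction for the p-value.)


Step 1: Combine and sort all 8 observations; assign midranks.
sorted (value, group): (8,Y), (9,X), (9,Y), (14,X), (14,Y), (19,X), (28,X), (32,Y)
ranks: 8->1, 9->2.5, 9->2.5, 14->4.5, 14->4.5, 19->6, 28->7, 32->8
Step 2: Rank sum for X: R1 = 2.5 + 4.5 + 6 + 7 = 20.
Step 3: U_X = R1 - n1(n1+1)/2 = 20 - 4*5/2 = 20 - 10 = 10.
       U_Y = n1*n2 - U_X = 16 - 10 = 6.
Step 4: Ties are present, so use the tie-corrected normal approximation (with continuity correction) for the p-value.
Step 5: p-value = 0.661197; compare to alpha = 0.1. fail to reject H0.

U_X = 10, p = 0.661197, fail to reject H0 at alpha = 0.1.


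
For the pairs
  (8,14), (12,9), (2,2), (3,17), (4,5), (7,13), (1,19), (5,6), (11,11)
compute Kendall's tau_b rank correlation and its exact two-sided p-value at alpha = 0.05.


Step 1: Enumerate the 36 unordered pairs (i,j) with i<j and classify each by sign(x_j-x_i) * sign(y_j-y_i).
  (1,2):dx=+4,dy=-5->D; (1,3):dx=-6,dy=-12->C; (1,4):dx=-5,dy=+3->D; (1,5):dx=-4,dy=-9->C
  (1,6):dx=-1,dy=-1->C; (1,7):dx=-7,dy=+5->D; (1,8):dx=-3,dy=-8->C; (1,9):dx=+3,dy=-3->D
  (2,3):dx=-10,dy=-7->C; (2,4):dx=-9,dy=+8->D; (2,5):dx=-8,dy=-4->C; (2,6):dx=-5,dy=+4->D
  (2,7):dx=-11,dy=+10->D; (2,8):dx=-7,dy=-3->C; (2,9):dx=-1,dy=+2->D; (3,4):dx=+1,dy=+15->C
  (3,5):dx=+2,dy=+3->C; (3,6):dx=+5,dy=+11->C; (3,7):dx=-1,dy=+17->D; (3,8):dx=+3,dy=+4->C
  (3,9):dx=+9,dy=+9->C; (4,5):dx=+1,dy=-12->D; (4,6):dx=+4,dy=-4->D; (4,7):dx=-2,dy=+2->D
  (4,8):dx=+2,dy=-11->D; (4,9):dx=+8,dy=-6->D; (5,6):dx=+3,dy=+8->C; (5,7):dx=-3,dy=+14->D
  (5,8):dx=+1,dy=+1->C; (5,9):dx=+7,dy=+6->C; (6,7):dx=-6,dy=+6->D; (6,8):dx=-2,dy=-7->C
  (6,9):dx=+4,dy=-2->D; (7,8):dx=+4,dy=-13->D; (7,9):dx=+10,dy=-8->D; (8,9):dx=+6,dy=+5->C
Step 2: C = 17, D = 19, total pairs = 36.
Step 3: tau = (C - D)/(n(n-1)/2) = (17 - 19)/36 = -0.055556.
Step 4: Exact two-sided p-value (enumerate n! = 362880 permutations of y under H0): p = 0.919455.
Step 5: alpha = 0.05. fail to reject H0.

tau_b = -0.0556 (C=17, D=19), p = 0.919455, fail to reject H0.


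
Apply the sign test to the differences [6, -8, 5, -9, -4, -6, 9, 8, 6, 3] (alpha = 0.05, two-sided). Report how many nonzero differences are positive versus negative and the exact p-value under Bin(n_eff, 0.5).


Step 1: Discard zero differences. Original n = 10; n_eff = number of nonzero differences = 10.
Nonzero differences (with sign): +6, -8, +5, -9, -4, -6, +9, +8, +6, +3
Step 2: Count signs: positive = 6, negative = 4.
Step 3: Under H0: P(positive) = 0.5, so the number of positives S ~ Bin(10, 0.5).
Step 4: Two-sided exact p-value = sum of Bin(10,0.5) probabilities at or below the observed probability = 0.753906.
Step 5: alpha = 0.05. fail to reject H0.

n_eff = 10, pos = 6, neg = 4, p = 0.753906, fail to reject H0.


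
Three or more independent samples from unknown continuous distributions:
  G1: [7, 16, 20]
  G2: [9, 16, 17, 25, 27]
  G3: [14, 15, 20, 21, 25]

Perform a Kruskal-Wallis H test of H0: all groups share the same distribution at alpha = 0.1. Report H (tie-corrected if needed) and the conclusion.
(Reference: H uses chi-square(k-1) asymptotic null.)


Step 1: Combine all N = 13 observations and assign midranks.
sorted (value, group, rank): (7,G1,1), (9,G2,2), (14,G3,3), (15,G3,4), (16,G1,5.5), (16,G2,5.5), (17,G2,7), (20,G1,8.5), (20,G3,8.5), (21,G3,10), (25,G2,11.5), (25,G3,11.5), (27,G2,13)
Step 2: Sum ranks within each group.
R_1 = 15 (n_1 = 3)
R_2 = 39 (n_2 = 5)
R_3 = 37 (n_3 = 5)
Step 3: H = 12/(N(N+1)) * sum(R_i^2/n_i) - 3(N+1)
     = 12/(13*14) * (15^2/3 + 39^2/5 + 37^2/5) - 3*14
     = 0.065934 * 653 - 42
     = 1.054945.
Step 4: Ties present; correction factor C = 1 - 18/(13^3 - 13) = 0.991758. Corrected H = 1.054945 / 0.991758 = 1.063712.
Step 5: Under H0, H ~ chi^2(2); p-value = 0.587514.
Step 6: alpha = 0.1. fail to reject H0.

H = 1.0637, df = 2, p = 0.587514, fail to reject H0.


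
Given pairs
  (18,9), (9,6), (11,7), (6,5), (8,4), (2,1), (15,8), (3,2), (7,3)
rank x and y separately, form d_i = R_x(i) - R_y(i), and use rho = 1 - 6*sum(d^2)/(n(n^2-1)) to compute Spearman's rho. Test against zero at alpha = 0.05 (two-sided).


Step 1: Rank x and y separately (midranks; no ties here).
rank(x): 18->9, 9->6, 11->7, 6->3, 8->5, 2->1, 15->8, 3->2, 7->4
rank(y): 9->9, 6->6, 7->7, 5->5, 4->4, 1->1, 8->8, 2->2, 3->3
Step 2: d_i = R_x(i) - R_y(i); compute d_i^2.
  (9-9)^2=0, (6-6)^2=0, (7-7)^2=0, (3-5)^2=4, (5-4)^2=1, (1-1)^2=0, (8-8)^2=0, (2-2)^2=0, (4-3)^2=1
sum(d^2) = 6.
Step 3: rho = 1 - 6*6 / (9*(9^2 - 1)) = 1 - 36/720 = 0.950000.
Step 4: Under H0, t = rho * sqrt((n-2)/(1-rho^2)) = 8.0495 ~ t(7).
Step 5: Two-sided p-value from the t-distribution with 7 df = 0.000088.
Step 6: alpha = 0.05. reject H0.

rho = 0.9500, p = 0.000088, reject H0 at alpha = 0.05.


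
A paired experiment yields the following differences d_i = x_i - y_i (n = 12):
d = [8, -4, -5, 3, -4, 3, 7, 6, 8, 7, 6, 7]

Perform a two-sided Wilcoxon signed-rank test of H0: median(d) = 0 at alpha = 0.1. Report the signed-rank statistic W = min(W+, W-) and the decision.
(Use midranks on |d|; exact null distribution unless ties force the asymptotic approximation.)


Step 1: Drop any zero differences (none here) and take |d_i|.
|d| = [8, 4, 5, 3, 4, 3, 7, 6, 8, 7, 6, 7]
Step 2: Midrank |d_i| (ties get averaged ranks).
ranks: |8|->11.5, |4|->3.5, |5|->5, |3|->1.5, |4|->3.5, |3|->1.5, |7|->9, |6|->6.5, |8|->11.5, |7|->9, |6|->6.5, |7|->9
Step 3: Attach original signs; sum ranks with positive sign and with negative sign.
W+ = 11.5 + 1.5 + 1.5 + 9 + 6.5 + 11.5 + 9 + 6.5 + 9 = 66
W- = 3.5 + 5 + 3.5 = 12
(Check: W+ + W- = 78 should equal n(n+1)/2 = 78.)
Step 4: Test statistic W = min(W+, W-) = 12.
Step 5: Ties in |d|, so use the tie-corrected normal approximation.
        E[W] = n(n+1)/4 = 12*13/4 = 39.
        Tie groups: |d|=3 (t=2), |d|=4 (t=2), |d|=6 (t=2), |d|=7 (t=3), |d|=8 (t=2); sum(t^3 - t) = 48.
        Var[W] = n(n+1)(2n+1)/24 - sum(t^3-t)/48 = 3900/24 - 48/48 = 161.5.
        z = (W - E[W]) / sqrt(Var[W]) = (12 - 39) / 12.7083 = -2.1246.
        Two-sided p = 2*Phi(z) = 0.033620.
Step 6: alpha = 0.1. reject H0.

W+ = 66, W- = 12, W = min = 12, p = 0.033620, reject H0.


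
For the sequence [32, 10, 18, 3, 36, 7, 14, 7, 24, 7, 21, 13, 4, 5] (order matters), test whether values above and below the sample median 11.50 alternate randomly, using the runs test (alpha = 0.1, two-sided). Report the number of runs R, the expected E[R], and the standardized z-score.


Step 1: Compute median = 11.50; label A = above, B = below.
Labels in order: ABABABABABAABB  (n_A = 7, n_B = 7)
Step 2: Count runs R = 12.
Step 3: Under H0 (random ordering), E[R] = 2*n_A*n_B/(n_A+n_B) + 1 = 2*7*7/14 + 1 = 8.0000.
        Var[R] = 2*n_A*n_B*(2*n_A*n_B - n_A - n_B) / ((n_A+n_B)^2 * (n_A+n_B-1)) = 8232/2548 = 3.2308.
        SD[R] = 1.7974.
Step 4: Continuity-corrected z = (R - 0.5 - E[R]) / SD[R] = (12 - 0.5 - 8.0000) / 1.7974 = 1.9472.
Step 5: Two-sided p-value via normal approximation = 2*(1 - Phi(|z|)) = 0.051508.
Step 6: alpha = 0.1. reject H0.

R = 12, z = 1.9472, p = 0.051508, reject H0.


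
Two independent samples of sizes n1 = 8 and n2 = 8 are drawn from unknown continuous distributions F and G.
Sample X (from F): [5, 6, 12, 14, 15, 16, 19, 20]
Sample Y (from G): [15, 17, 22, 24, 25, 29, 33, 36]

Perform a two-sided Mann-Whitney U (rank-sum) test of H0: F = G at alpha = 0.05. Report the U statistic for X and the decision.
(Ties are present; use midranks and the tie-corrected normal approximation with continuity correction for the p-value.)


Step 1: Combine and sort all 16 observations; assign midranks.
sorted (value, group): (5,X), (6,X), (12,X), (14,X), (15,X), (15,Y), (16,X), (17,Y), (19,X), (20,X), (22,Y), (24,Y), (25,Y), (29,Y), (33,Y), (36,Y)
ranks: 5->1, 6->2, 12->3, 14->4, 15->5.5, 15->5.5, 16->7, 17->8, 19->9, 20->10, 22->11, 24->12, 25->13, 29->14, 33->15, 36->16
Step 2: Rank sum for X: R1 = 1 + 2 + 3 + 4 + 5.5 + 7 + 9 + 10 = 41.5.
Step 3: U_X = R1 - n1(n1+1)/2 = 41.5 - 8*9/2 = 41.5 - 36 = 5.5.
       U_Y = n1*n2 - U_X = 64 - 5.5 = 58.5.
Step 4: Ties are present, so use the tie-corrected normal approximation (with continuity correction) for the p-value.
Step 5: p-value = 0.006284; compare to alpha = 0.05. reject H0.

U_X = 5.5, p = 0.006284, reject H0 at alpha = 0.05.


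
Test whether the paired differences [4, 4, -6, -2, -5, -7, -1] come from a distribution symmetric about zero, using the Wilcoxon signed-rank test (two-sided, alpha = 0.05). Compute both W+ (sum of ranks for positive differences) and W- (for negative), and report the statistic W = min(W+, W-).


Step 1: Drop any zero differences (none here) and take |d_i|.
|d| = [4, 4, 6, 2, 5, 7, 1]
Step 2: Midrank |d_i| (ties get averaged ranks).
ranks: |4|->3.5, |4|->3.5, |6|->6, |2|->2, |5|->5, |7|->7, |1|->1
Step 3: Attach original signs; sum ranks with positive sign and with negative sign.
W+ = 3.5 + 3.5 = 7
W- = 6 + 2 + 5 + 7 + 1 = 21
(Check: W+ + W- = 28 should equal n(n+1)/2 = 28.)
Step 4: Test statistic W = min(W+, W-) = 7.
Step 5: Ties in |d|, so use the tie-corrected normal approximation.
        E[W] = n(n+1)/4 = 7*8/4 = 14.
        Tie groups: |d|=4 (t=2); sum(t^3 - t) = 6.
        Var[W] = n(n+1)(2n+1)/24 - sum(t^3-t)/48 = 840/24 - 6/48 = 34.875.
        z = (W - E[W]) / sqrt(Var[W]) = (7 - 14) / 5.9055 = -1.1853.
        Two-sided p = 2*Phi(z) = 0.235885.
Step 6: alpha = 0.05. fail to reject H0.

W+ = 7, W- = 21, W = min = 7, p = 0.235885, fail to reject H0.


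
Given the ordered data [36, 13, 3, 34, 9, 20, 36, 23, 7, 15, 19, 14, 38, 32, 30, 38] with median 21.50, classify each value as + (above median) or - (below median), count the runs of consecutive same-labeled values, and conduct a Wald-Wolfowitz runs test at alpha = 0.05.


Step 1: Compute median = 21.50; label A = above, B = below.
Labels in order: ABBABBAABBBBAAAA  (n_A = 8, n_B = 8)
Step 2: Count runs R = 7.
Step 3: Under H0 (random ordering), E[R] = 2*n_A*n_B/(n_A+n_B) + 1 = 2*8*8/16 + 1 = 9.0000.
        Var[R] = 2*n_A*n_B*(2*n_A*n_B - n_A - n_B) / ((n_A+n_B)^2 * (n_A+n_B-1)) = 14336/3840 = 3.7333.
        SD[R] = 1.9322.
Step 4: Continuity-corrected z = (R + 0.5 - E[R]) / SD[R] = (7 + 0.5 - 9.0000) / 1.9322 = -0.7763.
Step 5: Two-sided p-value via normal approximation = 2*(1 - Phi(|z|)) = 0.437558.
Step 6: alpha = 0.05. fail to reject H0.

R = 7, z = -0.7763, p = 0.437558, fail to reject H0.


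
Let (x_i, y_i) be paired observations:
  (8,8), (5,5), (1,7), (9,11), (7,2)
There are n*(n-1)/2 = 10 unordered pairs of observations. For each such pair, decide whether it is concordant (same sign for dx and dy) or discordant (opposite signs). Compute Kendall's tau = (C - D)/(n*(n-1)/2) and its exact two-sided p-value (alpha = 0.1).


Step 1: Enumerate the 10 unordered pairs (i,j) with i<j and classify each by sign(x_j-x_i) * sign(y_j-y_i).
  (1,2):dx=-3,dy=-3->C; (1,3):dx=-7,dy=-1->C; (1,4):dx=+1,dy=+3->C; (1,5):dx=-1,dy=-6->C
  (2,3):dx=-4,dy=+2->D; (2,4):dx=+4,dy=+6->C; (2,5):dx=+2,dy=-3->D; (3,4):dx=+8,dy=+4->C
  (3,5):dx=+6,dy=-5->D; (4,5):dx=-2,dy=-9->C
Step 2: C = 7, D = 3, total pairs = 10.
Step 3: tau = (C - D)/(n(n-1)/2) = (7 - 3)/10 = 0.400000.
Step 4: Exact two-sided p-value (enumerate n! = 120 permutations of y under H0): p = 0.483333.
Step 5: alpha = 0.1. fail to reject H0.

tau_b = 0.4000 (C=7, D=3), p = 0.483333, fail to reject H0.


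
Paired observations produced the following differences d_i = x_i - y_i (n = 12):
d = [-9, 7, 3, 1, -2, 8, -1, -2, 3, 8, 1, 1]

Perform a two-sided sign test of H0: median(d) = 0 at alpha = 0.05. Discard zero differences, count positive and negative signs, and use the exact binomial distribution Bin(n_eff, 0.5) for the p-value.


Step 1: Discard zero differences. Original n = 12; n_eff = number of nonzero differences = 12.
Nonzero differences (with sign): -9, +7, +3, +1, -2, +8, -1, -2, +3, +8, +1, +1
Step 2: Count signs: positive = 8, negative = 4.
Step 3: Under H0: P(positive) = 0.5, so the number of positives S ~ Bin(12, 0.5).
Step 4: Two-sided exact p-value = sum of Bin(12,0.5) probabilities at or below the observed probability = 0.387695.
Step 5: alpha = 0.05. fail to reject H0.

n_eff = 12, pos = 8, neg = 4, p = 0.387695, fail to reject H0.


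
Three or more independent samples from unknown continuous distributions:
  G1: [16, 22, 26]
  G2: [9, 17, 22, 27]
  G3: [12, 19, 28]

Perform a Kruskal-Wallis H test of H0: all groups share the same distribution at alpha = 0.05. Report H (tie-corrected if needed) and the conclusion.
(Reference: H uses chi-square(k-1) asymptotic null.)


Step 1: Combine all N = 10 observations and assign midranks.
sorted (value, group, rank): (9,G2,1), (12,G3,2), (16,G1,3), (17,G2,4), (19,G3,5), (22,G1,6.5), (22,G2,6.5), (26,G1,8), (27,G2,9), (28,G3,10)
Step 2: Sum ranks within each group.
R_1 = 17.5 (n_1 = 3)
R_2 = 20.5 (n_2 = 4)
R_3 = 17 (n_3 = 3)
Step 3: H = 12/(N(N+1)) * sum(R_i^2/n_i) - 3(N+1)
     = 12/(10*11) * (17.5^2/3 + 20.5^2/4 + 17^2/3) - 3*11
     = 0.109091 * 303.479 - 33
     = 0.106818.
Step 4: Ties present; correction factor C = 1 - 6/(10^3 - 10) = 0.993939. Corrected H = 0.106818 / 0.993939 = 0.107470.
Step 5: Under H0, H ~ chi^2(2); p-value = 0.947683.
Step 6: alpha = 0.05. fail to reject H0.

H = 0.1075, df = 2, p = 0.947683, fail to reject H0.


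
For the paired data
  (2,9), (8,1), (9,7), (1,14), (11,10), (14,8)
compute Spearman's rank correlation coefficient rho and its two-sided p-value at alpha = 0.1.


Step 1: Rank x and y separately (midranks; no ties here).
rank(x): 2->2, 8->3, 9->4, 1->1, 11->5, 14->6
rank(y): 9->4, 1->1, 7->2, 14->6, 10->5, 8->3
Step 2: d_i = R_x(i) - R_y(i); compute d_i^2.
  (2-4)^2=4, (3-1)^2=4, (4-2)^2=4, (1-6)^2=25, (5-5)^2=0, (6-3)^2=9
sum(d^2) = 46.
Step 3: rho = 1 - 6*46 / (6*(6^2 - 1)) = 1 - 276/210 = -0.314286.
Step 4: Under H0, t = rho * sqrt((n-2)/(1-rho^2)) = -0.6621 ~ t(4).
Step 5: Two-sided p-value from the t-distribution with 4 df = 0.544093.
Step 6: alpha = 0.1. fail to reject H0.

rho = -0.3143, p = 0.544093, fail to reject H0 at alpha = 0.1.


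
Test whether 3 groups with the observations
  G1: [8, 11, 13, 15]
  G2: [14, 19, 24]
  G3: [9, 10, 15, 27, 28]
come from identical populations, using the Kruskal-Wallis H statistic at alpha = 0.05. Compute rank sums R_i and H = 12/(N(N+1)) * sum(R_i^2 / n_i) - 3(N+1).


Step 1: Combine all N = 12 observations and assign midranks.
sorted (value, group, rank): (8,G1,1), (9,G3,2), (10,G3,3), (11,G1,4), (13,G1,5), (14,G2,6), (15,G1,7.5), (15,G3,7.5), (19,G2,9), (24,G2,10), (27,G3,11), (28,G3,12)
Step 2: Sum ranks within each group.
R_1 = 17.5 (n_1 = 4)
R_2 = 25 (n_2 = 3)
R_3 = 35.5 (n_3 = 5)
Step 3: H = 12/(N(N+1)) * sum(R_i^2/n_i) - 3(N+1)
     = 12/(12*13) * (17.5^2/4 + 25^2/3 + 35.5^2/5) - 3*13
     = 0.076923 * 536.946 - 39
     = 2.303526.
Step 4: Ties present; correction factor C = 1 - 6/(12^3 - 12) = 0.996503. Corrected H = 2.303526 / 0.996503 = 2.311608.
Step 5: Under H0, H ~ chi^2(2); p-value = 0.314804.
Step 6: alpha = 0.05. fail to reject H0.

H = 2.3116, df = 2, p = 0.314804, fail to reject H0.


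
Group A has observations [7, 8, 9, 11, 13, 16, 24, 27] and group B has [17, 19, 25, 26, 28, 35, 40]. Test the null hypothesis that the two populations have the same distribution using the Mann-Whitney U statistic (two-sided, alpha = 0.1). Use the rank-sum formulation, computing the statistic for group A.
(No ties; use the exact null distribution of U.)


Step 1: Combine and sort all 15 observations; assign midranks.
sorted (value, group): (7,X), (8,X), (9,X), (11,X), (13,X), (16,X), (17,Y), (19,Y), (24,X), (25,Y), (26,Y), (27,X), (28,Y), (35,Y), (40,Y)
ranks: 7->1, 8->2, 9->3, 11->4, 13->5, 16->6, 17->7, 19->8, 24->9, 25->10, 26->11, 27->12, 28->13, 35->14, 40->15
Step 2: Rank sum for X: R1 = 1 + 2 + 3 + 4 + 5 + 6 + 9 + 12 = 42.
Step 3: U_X = R1 - n1(n1+1)/2 = 42 - 8*9/2 = 42 - 36 = 6.
       U_Y = n1*n2 - U_X = 56 - 6 = 50.
Step 4: No ties, so the exact null distribution of U (based on enumerating the C(15,8) = 6435 equally likely rank assignments) gives the two-sided p-value.
Step 5: p-value = 0.009324; compare to alpha = 0.1. reject H0.

U_X = 6, p = 0.009324, reject H0 at alpha = 0.1.


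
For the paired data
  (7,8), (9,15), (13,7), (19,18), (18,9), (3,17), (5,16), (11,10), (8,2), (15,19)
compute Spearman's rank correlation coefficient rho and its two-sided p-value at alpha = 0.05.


Step 1: Rank x and y separately (midranks; no ties here).
rank(x): 7->3, 9->5, 13->7, 19->10, 18->9, 3->1, 5->2, 11->6, 8->4, 15->8
rank(y): 8->3, 15->6, 7->2, 18->9, 9->4, 17->8, 16->7, 10->5, 2->1, 19->10
Step 2: d_i = R_x(i) - R_y(i); compute d_i^2.
  (3-3)^2=0, (5-6)^2=1, (7-2)^2=25, (10-9)^2=1, (9-4)^2=25, (1-8)^2=49, (2-7)^2=25, (6-5)^2=1, (4-1)^2=9, (8-10)^2=4
sum(d^2) = 140.
Step 3: rho = 1 - 6*140 / (10*(10^2 - 1)) = 1 - 840/990 = 0.151515.
Step 4: Under H0, t = rho * sqrt((n-2)/(1-rho^2)) = 0.4336 ~ t(8).
Step 5: Two-sided p-value from the t-distribution with 8 df = 0.676065.
Step 6: alpha = 0.05. fail to reject H0.

rho = 0.1515, p = 0.676065, fail to reject H0 at alpha = 0.05.


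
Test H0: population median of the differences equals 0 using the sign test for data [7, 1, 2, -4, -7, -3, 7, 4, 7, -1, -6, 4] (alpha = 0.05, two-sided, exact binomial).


Step 1: Discard zero differences. Original n = 12; n_eff = number of nonzero differences = 12.
Nonzero differences (with sign): +7, +1, +2, -4, -7, -3, +7, +4, +7, -1, -6, +4
Step 2: Count signs: positive = 7, negative = 5.
Step 3: Under H0: P(positive) = 0.5, so the number of positives S ~ Bin(12, 0.5).
Step 4: Two-sided exact p-value = sum of Bin(12,0.5) probabilities at or below the observed probability = 0.774414.
Step 5: alpha = 0.05. fail to reject H0.

n_eff = 12, pos = 7, neg = 5, p = 0.774414, fail to reject H0.


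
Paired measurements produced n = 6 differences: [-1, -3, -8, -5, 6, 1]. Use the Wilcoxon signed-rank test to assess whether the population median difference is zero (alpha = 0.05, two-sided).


Step 1: Drop any zero differences (none here) and take |d_i|.
|d| = [1, 3, 8, 5, 6, 1]
Step 2: Midrank |d_i| (ties get averaged ranks).
ranks: |1|->1.5, |3|->3, |8|->6, |5|->4, |6|->5, |1|->1.5
Step 3: Attach original signs; sum ranks with positive sign and with negative sign.
W+ = 5 + 1.5 = 6.5
W- = 1.5 + 3 + 6 + 4 = 14.5
(Check: W+ + W- = 21 should equal n(n+1)/2 = 21.)
Step 4: Test statistic W = min(W+, W-) = 6.5.
Step 5: Ties in |d|, so use the tie-corrected normal approximation.
        E[W] = n(n+1)/4 = 6*7/4 = 10.5.
        Tie groups: |d|=1 (t=2); sum(t^3 - t) = 6.
        Var[W] = n(n+1)(2n+1)/24 - sum(t^3-t)/48 = 546/24 - 6/48 = 22.625.
        z = (W - E[W]) / sqrt(Var[W]) = (6.5 - 10.5) / 4.7566 = -0.8409.
        Two-sided p = 2*Phi(z) = 0.400381.
Step 6: alpha = 0.05. fail to reject H0.

W+ = 6.5, W- = 14.5, W = min = 6.5, p = 0.400381, fail to reject H0.


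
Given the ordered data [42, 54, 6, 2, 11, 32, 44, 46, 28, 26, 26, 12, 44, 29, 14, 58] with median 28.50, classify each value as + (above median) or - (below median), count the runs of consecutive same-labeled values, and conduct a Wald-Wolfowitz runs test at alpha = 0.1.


Step 1: Compute median = 28.50; label A = above, B = below.
Labels in order: AABBBAAABBBBAABA  (n_A = 8, n_B = 8)
Step 2: Count runs R = 7.
Step 3: Under H0 (random ordering), E[R] = 2*n_A*n_B/(n_A+n_B) + 1 = 2*8*8/16 + 1 = 9.0000.
        Var[R] = 2*n_A*n_B*(2*n_A*n_B - n_A - n_B) / ((n_A+n_B)^2 * (n_A+n_B-1)) = 14336/3840 = 3.7333.
        SD[R] = 1.9322.
Step 4: Continuity-corrected z = (R + 0.5 - E[R]) / SD[R] = (7 + 0.5 - 9.0000) / 1.9322 = -0.7763.
Step 5: Two-sided p-value via normal approximation = 2*(1 - Phi(|z|)) = 0.437558.
Step 6: alpha = 0.1. fail to reject H0.

R = 7, z = -0.7763, p = 0.437558, fail to reject H0.


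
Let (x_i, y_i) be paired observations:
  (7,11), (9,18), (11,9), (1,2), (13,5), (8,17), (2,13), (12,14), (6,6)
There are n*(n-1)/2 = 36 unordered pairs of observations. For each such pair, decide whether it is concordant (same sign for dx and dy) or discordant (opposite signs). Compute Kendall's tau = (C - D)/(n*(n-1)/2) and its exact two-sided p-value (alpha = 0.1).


Step 1: Enumerate the 36 unordered pairs (i,j) with i<j and classify each by sign(x_j-x_i) * sign(y_j-y_i).
  (1,2):dx=+2,dy=+7->C; (1,3):dx=+4,dy=-2->D; (1,4):dx=-6,dy=-9->C; (1,5):dx=+6,dy=-6->D
  (1,6):dx=+1,dy=+6->C; (1,7):dx=-5,dy=+2->D; (1,8):dx=+5,dy=+3->C; (1,9):dx=-1,dy=-5->C
  (2,3):dx=+2,dy=-9->D; (2,4):dx=-8,dy=-16->C; (2,5):dx=+4,dy=-13->D; (2,6):dx=-1,dy=-1->C
  (2,7):dx=-7,dy=-5->C; (2,8):dx=+3,dy=-4->D; (2,9):dx=-3,dy=-12->C; (3,4):dx=-10,dy=-7->C
  (3,5):dx=+2,dy=-4->D; (3,6):dx=-3,dy=+8->D; (3,7):dx=-9,dy=+4->D; (3,8):dx=+1,dy=+5->C
  (3,9):dx=-5,dy=-3->C; (4,5):dx=+12,dy=+3->C; (4,6):dx=+7,dy=+15->C; (4,7):dx=+1,dy=+11->C
  (4,8):dx=+11,dy=+12->C; (4,9):dx=+5,dy=+4->C; (5,6):dx=-5,dy=+12->D; (5,7):dx=-11,dy=+8->D
  (5,8):dx=-1,dy=+9->D; (5,9):dx=-7,dy=+1->D; (6,7):dx=-6,dy=-4->C; (6,8):dx=+4,dy=-3->D
  (6,9):dx=-2,dy=-11->C; (7,8):dx=+10,dy=+1->C; (7,9):dx=+4,dy=-7->D; (8,9):dx=-6,dy=-8->C
Step 2: C = 21, D = 15, total pairs = 36.
Step 3: tau = (C - D)/(n(n-1)/2) = (21 - 15)/36 = 0.166667.
Step 4: Exact two-sided p-value (enumerate n! = 362880 permutations of y under H0): p = 0.612202.
Step 5: alpha = 0.1. fail to reject H0.

tau_b = 0.1667 (C=21, D=15), p = 0.612202, fail to reject H0.


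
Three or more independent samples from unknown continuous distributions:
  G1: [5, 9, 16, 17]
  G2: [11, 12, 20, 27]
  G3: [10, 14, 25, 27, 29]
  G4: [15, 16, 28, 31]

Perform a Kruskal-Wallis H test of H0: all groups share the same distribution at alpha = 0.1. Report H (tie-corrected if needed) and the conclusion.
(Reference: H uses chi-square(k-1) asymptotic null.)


Step 1: Combine all N = 17 observations and assign midranks.
sorted (value, group, rank): (5,G1,1), (9,G1,2), (10,G3,3), (11,G2,4), (12,G2,5), (14,G3,6), (15,G4,7), (16,G1,8.5), (16,G4,8.5), (17,G1,10), (20,G2,11), (25,G3,12), (27,G2,13.5), (27,G3,13.5), (28,G4,15), (29,G3,16), (31,G4,17)
Step 2: Sum ranks within each group.
R_1 = 21.5 (n_1 = 4)
R_2 = 33.5 (n_2 = 4)
R_3 = 50.5 (n_3 = 5)
R_4 = 47.5 (n_4 = 4)
Step 3: H = 12/(N(N+1)) * sum(R_i^2/n_i) - 3(N+1)
     = 12/(17*18) * (21.5^2/4 + 33.5^2/4 + 50.5^2/5 + 47.5^2/4) - 3*18
     = 0.039216 * 1470.24 - 54
     = 3.656373.
Step 4: Ties present; correction factor C = 1 - 12/(17^3 - 17) = 0.997549. Corrected H = 3.656373 / 0.997549 = 3.665356.
Step 5: Under H0, H ~ chi^2(3); p-value = 0.299941.
Step 6: alpha = 0.1. fail to reject H0.

H = 3.6654, df = 3, p = 0.299941, fail to reject H0.


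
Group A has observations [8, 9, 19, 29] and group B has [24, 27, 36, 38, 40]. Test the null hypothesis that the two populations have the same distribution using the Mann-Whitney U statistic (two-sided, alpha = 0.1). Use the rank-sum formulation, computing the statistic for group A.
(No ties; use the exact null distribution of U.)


Step 1: Combine and sort all 9 observations; assign midranks.
sorted (value, group): (8,X), (9,X), (19,X), (24,Y), (27,Y), (29,X), (36,Y), (38,Y), (40,Y)
ranks: 8->1, 9->2, 19->3, 24->4, 27->5, 29->6, 36->7, 38->8, 40->9
Step 2: Rank sum for X: R1 = 1 + 2 + 3 + 6 = 12.
Step 3: U_X = R1 - n1(n1+1)/2 = 12 - 4*5/2 = 12 - 10 = 2.
       U_Y = n1*n2 - U_X = 20 - 2 = 18.
Step 4: No ties, so the exact null distribution of U (based on enumerating the C(9,4) = 126 equally likely rank assignments) gives the two-sided p-value.
Step 5: p-value = 0.063492; compare to alpha = 0.1. reject H0.

U_X = 2, p = 0.063492, reject H0 at alpha = 0.1.


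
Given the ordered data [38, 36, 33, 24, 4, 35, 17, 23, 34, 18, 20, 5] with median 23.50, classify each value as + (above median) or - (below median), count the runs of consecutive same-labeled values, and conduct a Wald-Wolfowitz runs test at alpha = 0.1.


Step 1: Compute median = 23.50; label A = above, B = below.
Labels in order: AAAABABBABBB  (n_A = 6, n_B = 6)
Step 2: Count runs R = 6.
Step 3: Under H0 (random ordering), E[R] = 2*n_A*n_B/(n_A+n_B) + 1 = 2*6*6/12 + 1 = 7.0000.
        Var[R] = 2*n_A*n_B*(2*n_A*n_B - n_A - n_B) / ((n_A+n_B)^2 * (n_A+n_B-1)) = 4320/1584 = 2.7273.
        SD[R] = 1.6514.
Step 4: Continuity-corrected z = (R + 0.5 - E[R]) / SD[R] = (6 + 0.5 - 7.0000) / 1.6514 = -0.3028.
Step 5: Two-sided p-value via normal approximation = 2*(1 - Phi(|z|)) = 0.762069.
Step 6: alpha = 0.1. fail to reject H0.

R = 6, z = -0.3028, p = 0.762069, fail to reject H0.


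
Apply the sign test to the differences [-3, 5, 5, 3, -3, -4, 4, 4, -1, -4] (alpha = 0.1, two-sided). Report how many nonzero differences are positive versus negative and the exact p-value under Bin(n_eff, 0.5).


Step 1: Discard zero differences. Original n = 10; n_eff = number of nonzero differences = 10.
Nonzero differences (with sign): -3, +5, +5, +3, -3, -4, +4, +4, -1, -4
Step 2: Count signs: positive = 5, negative = 5.
Step 3: Under H0: P(positive) = 0.5, so the number of positives S ~ Bin(10, 0.5).
Step 4: Two-sided exact p-value = sum of Bin(10,0.5) probabilities at or below the observed probability = 1.000000.
Step 5: alpha = 0.1. fail to reject H0.

n_eff = 10, pos = 5, neg = 5, p = 1.000000, fail to reject H0.


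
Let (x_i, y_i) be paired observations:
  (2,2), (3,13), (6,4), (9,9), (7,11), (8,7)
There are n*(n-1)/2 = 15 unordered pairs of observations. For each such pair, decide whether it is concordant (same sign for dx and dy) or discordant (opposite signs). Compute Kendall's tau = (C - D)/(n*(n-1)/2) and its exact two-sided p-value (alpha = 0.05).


Step 1: Enumerate the 15 unordered pairs (i,j) with i<j and classify each by sign(x_j-x_i) * sign(y_j-y_i).
  (1,2):dx=+1,dy=+11->C; (1,3):dx=+4,dy=+2->C; (1,4):dx=+7,dy=+7->C; (1,5):dx=+5,dy=+9->C
  (1,6):dx=+6,dy=+5->C; (2,3):dx=+3,dy=-9->D; (2,4):dx=+6,dy=-4->D; (2,5):dx=+4,dy=-2->D
  (2,6):dx=+5,dy=-6->D; (3,4):dx=+3,dy=+5->C; (3,5):dx=+1,dy=+7->C; (3,6):dx=+2,dy=+3->C
  (4,5):dx=-2,dy=+2->D; (4,6):dx=-1,dy=-2->C; (5,6):dx=+1,dy=-4->D
Step 2: C = 9, D = 6, total pairs = 15.
Step 3: tau = (C - D)/(n(n-1)/2) = (9 - 6)/15 = 0.200000.
Step 4: Exact two-sided p-value (enumerate n! = 720 permutations of y under H0): p = 0.719444.
Step 5: alpha = 0.05. fail to reject H0.

tau_b = 0.2000 (C=9, D=6), p = 0.719444, fail to reject H0.


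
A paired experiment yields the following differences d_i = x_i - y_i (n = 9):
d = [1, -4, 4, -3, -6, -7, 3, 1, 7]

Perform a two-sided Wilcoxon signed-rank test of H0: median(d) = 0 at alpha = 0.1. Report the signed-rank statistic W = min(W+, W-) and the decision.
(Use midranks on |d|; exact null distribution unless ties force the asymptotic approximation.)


Step 1: Drop any zero differences (none here) and take |d_i|.
|d| = [1, 4, 4, 3, 6, 7, 3, 1, 7]
Step 2: Midrank |d_i| (ties get averaged ranks).
ranks: |1|->1.5, |4|->5.5, |4|->5.5, |3|->3.5, |6|->7, |7|->8.5, |3|->3.5, |1|->1.5, |7|->8.5
Step 3: Attach original signs; sum ranks with positive sign and with negative sign.
W+ = 1.5 + 5.5 + 3.5 + 1.5 + 8.5 = 20.5
W- = 5.5 + 3.5 + 7 + 8.5 = 24.5
(Check: W+ + W- = 45 should equal n(n+1)/2 = 45.)
Step 4: Test statistic W = min(W+, W-) = 20.5.
Step 5: Ties in |d|, so use the tie-corrected normal approximation.
        E[W] = n(n+1)/4 = 9*10/4 = 22.5.
        Tie groups: |d|=1 (t=2), |d|=3 (t=2), |d|=4 (t=2), |d|=7 (t=2); sum(t^3 - t) = 24.
        Var[W] = n(n+1)(2n+1)/24 - sum(t^3-t)/48 = 1710/24 - 24/48 = 70.75.
        z = (W - E[W]) / sqrt(Var[W]) = (20.5 - 22.5) / 8.4113 = -0.2378.
        Two-sided p = 2*Phi(z) = 0.812055.
Step 6: alpha = 0.1. fail to reject H0.

W+ = 20.5, W- = 24.5, W = min = 20.5, p = 0.812055, fail to reject H0.


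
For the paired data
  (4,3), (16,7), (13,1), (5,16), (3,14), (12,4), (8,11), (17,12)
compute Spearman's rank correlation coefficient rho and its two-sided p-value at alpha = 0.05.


Step 1: Rank x and y separately (midranks; no ties here).
rank(x): 4->2, 16->7, 13->6, 5->3, 3->1, 12->5, 8->4, 17->8
rank(y): 3->2, 7->4, 1->1, 16->8, 14->7, 4->3, 11->5, 12->6
Step 2: d_i = R_x(i) - R_y(i); compute d_i^2.
  (2-2)^2=0, (7-4)^2=9, (6-1)^2=25, (3-8)^2=25, (1-7)^2=36, (5-3)^2=4, (4-5)^2=1, (8-6)^2=4
sum(d^2) = 104.
Step 3: rho = 1 - 6*104 / (8*(8^2 - 1)) = 1 - 624/504 = -0.238095.
Step 4: Under H0, t = rho * sqrt((n-2)/(1-rho^2)) = -0.6005 ~ t(6).
Step 5: Two-sided p-value from the t-distribution with 6 df = 0.570156.
Step 6: alpha = 0.05. fail to reject H0.

rho = -0.2381, p = 0.570156, fail to reject H0 at alpha = 0.05.


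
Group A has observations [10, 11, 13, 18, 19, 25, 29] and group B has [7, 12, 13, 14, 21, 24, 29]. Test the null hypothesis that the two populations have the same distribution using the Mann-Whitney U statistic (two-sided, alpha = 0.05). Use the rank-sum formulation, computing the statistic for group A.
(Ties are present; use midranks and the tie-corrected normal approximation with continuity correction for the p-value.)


Step 1: Combine and sort all 14 observations; assign midranks.
sorted (value, group): (7,Y), (10,X), (11,X), (12,Y), (13,X), (13,Y), (14,Y), (18,X), (19,X), (21,Y), (24,Y), (25,X), (29,X), (29,Y)
ranks: 7->1, 10->2, 11->3, 12->4, 13->5.5, 13->5.5, 14->7, 18->8, 19->9, 21->10, 24->11, 25->12, 29->13.5, 29->13.5
Step 2: Rank sum for X: R1 = 2 + 3 + 5.5 + 8 + 9 + 12 + 13.5 = 53.
Step 3: U_X = R1 - n1(n1+1)/2 = 53 - 7*8/2 = 53 - 28 = 25.
       U_Y = n1*n2 - U_X = 49 - 25 = 24.
Step 4: Ties are present, so use the tie-corrected normal approximation (with continuity correction) for the p-value.
Step 5: p-value = 1.000000; compare to alpha = 0.05. fail to reject H0.

U_X = 25, p = 1.000000, fail to reject H0 at alpha = 0.05.


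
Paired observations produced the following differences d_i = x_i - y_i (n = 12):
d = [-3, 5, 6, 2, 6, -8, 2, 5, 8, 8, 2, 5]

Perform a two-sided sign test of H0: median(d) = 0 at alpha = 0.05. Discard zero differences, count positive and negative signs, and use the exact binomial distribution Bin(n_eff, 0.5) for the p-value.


Step 1: Discard zero differences. Original n = 12; n_eff = number of nonzero differences = 12.
Nonzero differences (with sign): -3, +5, +6, +2, +6, -8, +2, +5, +8, +8, +2, +5
Step 2: Count signs: positive = 10, negative = 2.
Step 3: Under H0: P(positive) = 0.5, so the number of positives S ~ Bin(12, 0.5).
Step 4: Two-sided exact p-value = sum of Bin(12,0.5) probabilities at or below the observed probability = 0.038574.
Step 5: alpha = 0.05. reject H0.

n_eff = 12, pos = 10, neg = 2, p = 0.038574, reject H0.


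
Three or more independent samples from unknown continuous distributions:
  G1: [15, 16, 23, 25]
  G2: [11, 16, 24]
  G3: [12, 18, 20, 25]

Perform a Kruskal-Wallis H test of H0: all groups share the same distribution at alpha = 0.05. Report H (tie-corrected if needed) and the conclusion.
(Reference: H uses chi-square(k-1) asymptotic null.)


Step 1: Combine all N = 11 observations and assign midranks.
sorted (value, group, rank): (11,G2,1), (12,G3,2), (15,G1,3), (16,G1,4.5), (16,G2,4.5), (18,G3,6), (20,G3,7), (23,G1,8), (24,G2,9), (25,G1,10.5), (25,G3,10.5)
Step 2: Sum ranks within each group.
R_1 = 26 (n_1 = 4)
R_2 = 14.5 (n_2 = 3)
R_3 = 25.5 (n_3 = 4)
Step 3: H = 12/(N(N+1)) * sum(R_i^2/n_i) - 3(N+1)
     = 12/(11*12) * (26^2/4 + 14.5^2/3 + 25.5^2/4) - 3*12
     = 0.090909 * 401.646 - 36
     = 0.513258.
Step 4: Ties present; correction factor C = 1 - 12/(11^3 - 11) = 0.990909. Corrected H = 0.513258 / 0.990909 = 0.517966.
Step 5: Under H0, H ~ chi^2(2); p-value = 0.771836.
Step 6: alpha = 0.05. fail to reject H0.

H = 0.5180, df = 2, p = 0.771836, fail to reject H0.


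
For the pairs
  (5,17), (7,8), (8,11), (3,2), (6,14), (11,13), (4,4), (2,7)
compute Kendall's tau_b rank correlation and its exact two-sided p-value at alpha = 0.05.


Step 1: Enumerate the 28 unordered pairs (i,j) with i<j and classify each by sign(x_j-x_i) * sign(y_j-y_i).
  (1,2):dx=+2,dy=-9->D; (1,3):dx=+3,dy=-6->D; (1,4):dx=-2,dy=-15->C; (1,5):dx=+1,dy=-3->D
  (1,6):dx=+6,dy=-4->D; (1,7):dx=-1,dy=-13->C; (1,8):dx=-3,dy=-10->C; (2,3):dx=+1,dy=+3->C
  (2,4):dx=-4,dy=-6->C; (2,5):dx=-1,dy=+6->D; (2,6):dx=+4,dy=+5->C; (2,7):dx=-3,dy=-4->C
  (2,8):dx=-5,dy=-1->C; (3,4):dx=-5,dy=-9->C; (3,5):dx=-2,dy=+3->D; (3,6):dx=+3,dy=+2->C
  (3,7):dx=-4,dy=-7->C; (3,8):dx=-6,dy=-4->C; (4,5):dx=+3,dy=+12->C; (4,6):dx=+8,dy=+11->C
  (4,7):dx=+1,dy=+2->C; (4,8):dx=-1,dy=+5->D; (5,6):dx=+5,dy=-1->D; (5,7):dx=-2,dy=-10->C
  (5,8):dx=-4,dy=-7->C; (6,7):dx=-7,dy=-9->C; (6,8):dx=-9,dy=-6->C; (7,8):dx=-2,dy=+3->D
Step 2: C = 19, D = 9, total pairs = 28.
Step 3: tau = (C - D)/(n(n-1)/2) = (19 - 9)/28 = 0.357143.
Step 4: Exact two-sided p-value (enumerate n! = 40320 permutations of y under H0): p = 0.275099.
Step 5: alpha = 0.05. fail to reject H0.

tau_b = 0.3571 (C=19, D=9), p = 0.275099, fail to reject H0.


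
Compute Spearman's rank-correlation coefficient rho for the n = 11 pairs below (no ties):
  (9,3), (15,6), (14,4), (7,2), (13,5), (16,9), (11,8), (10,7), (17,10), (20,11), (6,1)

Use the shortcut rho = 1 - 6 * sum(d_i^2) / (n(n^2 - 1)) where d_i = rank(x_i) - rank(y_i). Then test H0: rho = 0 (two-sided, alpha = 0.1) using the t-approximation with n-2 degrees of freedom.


Step 1: Rank x and y separately (midranks; no ties here).
rank(x): 9->3, 15->8, 14->7, 7->2, 13->6, 16->9, 11->5, 10->4, 17->10, 20->11, 6->1
rank(y): 3->3, 6->6, 4->4, 2->2, 5->5, 9->9, 8->8, 7->7, 10->10, 11->11, 1->1
Step 2: d_i = R_x(i) - R_y(i); compute d_i^2.
  (3-3)^2=0, (8-6)^2=4, (7-4)^2=9, (2-2)^2=0, (6-5)^2=1, (9-9)^2=0, (5-8)^2=9, (4-7)^2=9, (10-10)^2=0, (11-11)^2=0, (1-1)^2=0
sum(d^2) = 32.
Step 3: rho = 1 - 6*32 / (11*(11^2 - 1)) = 1 - 192/1320 = 0.854545.
Step 4: Under H0, t = rho * sqrt((n-2)/(1-rho^2)) = 4.9360 ~ t(9).
Step 5: Two-sided p-value from the t-distribution with 9 df = 0.000807.
Step 6: alpha = 0.1. reject H0.

rho = 0.8545, p = 0.000807, reject H0 at alpha = 0.1.


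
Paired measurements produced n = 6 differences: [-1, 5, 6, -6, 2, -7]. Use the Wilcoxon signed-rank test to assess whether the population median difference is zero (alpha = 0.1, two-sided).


Step 1: Drop any zero differences (none here) and take |d_i|.
|d| = [1, 5, 6, 6, 2, 7]
Step 2: Midrank |d_i| (ties get averaged ranks).
ranks: |1|->1, |5|->3, |6|->4.5, |6|->4.5, |2|->2, |7|->6
Step 3: Attach original signs; sum ranks with positive sign and with negative sign.
W+ = 3 + 4.5 + 2 = 9.5
W- = 1 + 4.5 + 6 = 11.5
(Check: W+ + W- = 21 should equal n(n+1)/2 = 21.)
Step 4: Test statistic W = min(W+, W-) = 9.5.
Step 5: Ties in |d|, so use the tie-corrected normal approximation.
        E[W] = n(n+1)/4 = 6*7/4 = 10.5.
        Tie groups: |d|=6 (t=2); sum(t^3 - t) = 6.
        Var[W] = n(n+1)(2n+1)/24 - sum(t^3-t)/48 = 546/24 - 6/48 = 22.625.
        z = (W - E[W]) / sqrt(Var[W]) = (9.5 - 10.5) / 4.7566 = -0.2102.
        Two-sided p = 2*Phi(z) = 0.833484.
Step 6: alpha = 0.1. fail to reject H0.

W+ = 9.5, W- = 11.5, W = min = 9.5, p = 0.833484, fail to reject H0.


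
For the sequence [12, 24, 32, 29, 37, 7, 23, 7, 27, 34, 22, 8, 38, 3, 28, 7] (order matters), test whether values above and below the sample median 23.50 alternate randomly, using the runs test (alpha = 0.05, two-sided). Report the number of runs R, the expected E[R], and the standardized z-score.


Step 1: Compute median = 23.50; label A = above, B = below.
Labels in order: BAAAABBBAABBABAB  (n_A = 8, n_B = 8)
Step 2: Count runs R = 9.
Step 3: Under H0 (random ordering), E[R] = 2*n_A*n_B/(n_A+n_B) + 1 = 2*8*8/16 + 1 = 9.0000.
        Var[R] = 2*n_A*n_B*(2*n_A*n_B - n_A - n_B) / ((n_A+n_B)^2 * (n_A+n_B-1)) = 14336/3840 = 3.7333.
        SD[R] = 1.9322.
Step 4: R = E[R], so z = 0 with no continuity correction.
Step 5: Two-sided p-value via normal approximation = 2*(1 - Phi(|z|)) = 1.000000.
Step 6: alpha = 0.05. fail to reject H0.

R = 9, z = 0.0000, p = 1.000000, fail to reject H0.


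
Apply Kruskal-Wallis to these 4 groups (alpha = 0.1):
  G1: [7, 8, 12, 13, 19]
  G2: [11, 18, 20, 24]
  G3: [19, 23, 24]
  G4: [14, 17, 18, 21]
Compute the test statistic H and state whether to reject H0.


Step 1: Combine all N = 16 observations and assign midranks.
sorted (value, group, rank): (7,G1,1), (8,G1,2), (11,G2,3), (12,G1,4), (13,G1,5), (14,G4,6), (17,G4,7), (18,G2,8.5), (18,G4,8.5), (19,G1,10.5), (19,G3,10.5), (20,G2,12), (21,G4,13), (23,G3,14), (24,G2,15.5), (24,G3,15.5)
Step 2: Sum ranks within each group.
R_1 = 22.5 (n_1 = 5)
R_2 = 39 (n_2 = 4)
R_3 = 40 (n_3 = 3)
R_4 = 34.5 (n_4 = 4)
Step 3: H = 12/(N(N+1)) * sum(R_i^2/n_i) - 3(N+1)
     = 12/(16*17) * (22.5^2/5 + 39^2/4 + 40^2/3 + 34.5^2/4) - 3*17
     = 0.044118 * 1312.4 - 51
     = 6.899816.
Step 4: Ties present; correction factor C = 1 - 18/(16^3 - 16) = 0.995588. Corrected H = 6.899816 / 0.995588 = 6.930391.
Step 5: Under H0, H ~ chi^2(3); p-value = 0.074150.
Step 6: alpha = 0.1. reject H0.

H = 6.9304, df = 3, p = 0.074150, reject H0.


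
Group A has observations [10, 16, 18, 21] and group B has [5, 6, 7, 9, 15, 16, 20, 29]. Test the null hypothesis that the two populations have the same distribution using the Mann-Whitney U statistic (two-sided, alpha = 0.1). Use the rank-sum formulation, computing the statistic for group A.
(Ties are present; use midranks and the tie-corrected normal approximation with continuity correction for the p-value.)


Step 1: Combine and sort all 12 observations; assign midranks.
sorted (value, group): (5,Y), (6,Y), (7,Y), (9,Y), (10,X), (15,Y), (16,X), (16,Y), (18,X), (20,Y), (21,X), (29,Y)
ranks: 5->1, 6->2, 7->3, 9->4, 10->5, 15->6, 16->7.5, 16->7.5, 18->9, 20->10, 21->11, 29->12
Step 2: Rank sum for X: R1 = 5 + 7.5 + 9 + 11 = 32.5.
Step 3: U_X = R1 - n1(n1+1)/2 = 32.5 - 4*5/2 = 32.5 - 10 = 22.5.
       U_Y = n1*n2 - U_X = 32 - 22.5 = 9.5.
Step 4: Ties are present, so use the tie-corrected normal approximation (with continuity correction) for the p-value.
Step 5: p-value = 0.307332; compare to alpha = 0.1. fail to reject H0.

U_X = 22.5, p = 0.307332, fail to reject H0 at alpha = 0.1.
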